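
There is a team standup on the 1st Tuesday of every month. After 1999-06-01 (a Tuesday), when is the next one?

June 1999 starts on a Tuesday, so its 1st Tuesday is 1999-06-01.
That is not after 1999-06-01, so look at July 1999.
July 1999 starts on a Thursday, so its 1st Tuesday is 1999-07-06 (5 days in).

1999-07-06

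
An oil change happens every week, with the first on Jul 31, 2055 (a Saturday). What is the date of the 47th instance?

Jun 17, 2056

The 47th occurrence is 46 intervals after the first: 46 × 7 = 322 days after Jul 31, 2055.
Jul has 31 days — 0 days to the end of Jul leaves 322.
Aug has 31 days (291 left).
Sep has 30 days (261 left).
Oct has 31 days (230 left).
Nov has 30 days (200 left).
Dec has 31 days (169 left).
Jan has 31 days (138 left).
Feb has 29 days (109 left).
Mar has 31 days (78 left).
Apr has 30 days (48 left).
May has 31 days (17 left).
17 days into Jun → Jun 17, 2056.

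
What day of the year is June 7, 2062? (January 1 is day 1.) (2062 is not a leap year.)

158

Days in months before June: 31 + 28 + 31 + 30 + 31 = 151.
Plus 7 days into June → day 158.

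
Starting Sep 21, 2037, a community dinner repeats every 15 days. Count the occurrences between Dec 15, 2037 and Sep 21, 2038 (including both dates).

19

Occurrences land 15·i days after Sep 21, 2037 for i = 0, 1, 2, …
Dec 15, 2037 is 85 days after the start; 85 ÷ 15 = 5 remainder 10; since the remainder is 10, round up to i = 6. First occurrence in the window: #7 on Dec 20, 2037 (6×15 = 90 days in).
Sep 21, 2038 is 365 days after the start; 365 ÷ 15 = 24 remainder 5. Last occurrence in the window: #25 on Sep 16, 2038.
Occurrences #7 through #25: 19 in total.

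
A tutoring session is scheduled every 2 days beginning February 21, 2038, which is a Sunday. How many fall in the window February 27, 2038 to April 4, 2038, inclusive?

19

Occurrences land 2·i days after February 21, 2038 for i = 0, 1, 2, …
February 27, 2038 is 6 days after the start; 6 ÷ 2 = 3 remainder 0. First occurrence in the window: #4 on February 27, 2038 (3×2 = 6 days in).
April 4, 2038 is 42 days after the start; 42 ÷ 2 = 21 remainder 0. Last occurrence in the window: #22 on April 4, 2038.
Occurrences #4 through #22: 19 in total.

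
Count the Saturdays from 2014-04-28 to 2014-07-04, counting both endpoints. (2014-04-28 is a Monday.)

2014-04-28 is a Monday; the first Saturday on or after it is 2014-05-03 (5 days later).
From 2014-05-03 to 2014-07-04: 28 + 30 + 4 = 62 days (rest of May, June, July).
62 ÷ 7 = 8 full weeks with remainder 6, so 8 more Saturdays after the first → 9.

9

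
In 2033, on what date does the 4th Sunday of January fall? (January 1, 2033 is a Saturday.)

23 January 2033

January 2033 begins on a Saturday, so the first Sunday is January 2 (1 day later).
The 4th Sunday is 3 weeks later: 2 + 21 = 23.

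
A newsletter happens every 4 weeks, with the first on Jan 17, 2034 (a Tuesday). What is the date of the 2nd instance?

The 2nd occurrence is 1 interval after the first: 1 × 28 = 28 days after Jan 17, 2034.
Jan has 31 days — 14 days to the end of Jan leaves 14.
14 days into Feb → Feb 14, 2034.

Feb 14, 2034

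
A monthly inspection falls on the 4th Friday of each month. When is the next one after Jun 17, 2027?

Jun 2027 starts on a Tuesday; its first Friday is the 4th, so the 4th Friday is the 25th — Jun 25, 2027.
Jun 25, 2027 is after Jun 17, 2027, so that is the next one.

Jun 25, 2027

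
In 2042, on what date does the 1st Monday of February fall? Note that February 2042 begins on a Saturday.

2042-02-03

February 2042 begins on a Saturday, so the first Monday is February 3 (2 days later).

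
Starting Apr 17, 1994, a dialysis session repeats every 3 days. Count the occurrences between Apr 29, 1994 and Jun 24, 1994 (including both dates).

19

Occurrences land 3·i days after Apr 17, 1994 for i = 0, 1, 2, …
Apr 29, 1994 is 12 days after the start; 12 ÷ 3 = 4 remainder 0. First occurrence in the window: #5 on Apr 29, 1994 (4×3 = 12 days in).
Jun 24, 1994 is 68 days after the start; 68 ÷ 3 = 22 remainder 2. Last occurrence in the window: #23 on Jun 22, 1994.
Occurrences #5 through #23: 19 in total.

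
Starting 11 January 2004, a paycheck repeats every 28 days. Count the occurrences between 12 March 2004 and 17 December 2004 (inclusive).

Occurrences land 28·i days after 11 January 2004 for i = 0, 1, 2, …
12 March 2004 is 61 days after the start; 61 ÷ 28 = 2 remainder 5; since the remainder is 5, round up to i = 3. First occurrence in the window: #4 on 4 April 2004 (3×28 = 84 days in).
17 December 2004 is 341 days after the start; 341 ÷ 28 = 12 remainder 5. Last occurrence in the window: #13 on 12 December 2004.
Occurrences #4 through #13: 10 in total.

10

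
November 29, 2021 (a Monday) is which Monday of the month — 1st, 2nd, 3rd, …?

5th

Day 29 falls in week ⌈29/7⌉ of the month.
Days 1–7 hold the 1st Monday, 8–14 the 2nd, 15–21 the 3rd, 22–28 the 4th, 29–31 the 5th.
29 is in the range for the 5th.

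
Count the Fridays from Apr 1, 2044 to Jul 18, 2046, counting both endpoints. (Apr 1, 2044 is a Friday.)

120

Apr 1, 2044 is a Friday; the first Friday on or after it is Apr 1, 2044.
From Apr 1, 2044 to Jul 18, 2046: 274 + 365 + 199 = 838 days (rest of 2044, 2045, to Jul 18, 2046 in 2046).
838 ÷ 7 = 119 full weeks with remainder 5, so 119 more Fridays after the first → 120.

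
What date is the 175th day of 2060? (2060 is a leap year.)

Jan has 31 days (175 − 31 = 144 remain).
Feb has 29 days (144 − 29 = 115 remain).
Mar has 31 days (115 − 31 = 84 remain).
Apr has 30 days (84 − 30 = 54 remain).
May has 31 days (54 − 31 = 23 remain).
23 into Jun → Jun 23.

Jun 23, 2060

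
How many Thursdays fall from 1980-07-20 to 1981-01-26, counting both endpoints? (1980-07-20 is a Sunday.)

27

1980-07-20 is a Sunday; the first Thursday on or after it is 1980-07-24 (4 days later).
From 1980-07-24 to 1981-01-26: 7 + 31 + 30 + 31 + 30 + 31 + 26 = 186 days (rest of July, August, September, October, November, December, January).
186 ÷ 7 = 26 full weeks with remainder 4, so 26 more Thursdays after the first → 27.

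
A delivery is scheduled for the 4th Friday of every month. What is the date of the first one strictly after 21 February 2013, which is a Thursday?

22 February 2013

February 2013 starts on a Friday; its first Friday is the 1st, so the 4th Friday is the 22nd — 22 February 2013.
22 February 2013 is after 21 February 2013, so that is the next one.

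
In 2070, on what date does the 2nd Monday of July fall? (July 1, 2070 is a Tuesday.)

July 14, 2070

July 2070 begins on a Tuesday, so the first Monday is July 7 (6 days later).
The 2nd Monday is 1 weeks later: 7 + 7 = 14.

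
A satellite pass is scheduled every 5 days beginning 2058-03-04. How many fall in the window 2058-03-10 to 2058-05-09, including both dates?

Occurrences land 5·i days after 2058-03-04 for i = 0, 1, 2, …
2058-03-10 is 6 days after the start; 6 ÷ 5 = 1 remainder 1; since the remainder is 1, round up to i = 2. First occurrence in the window: #3 on 2058-03-14 (2×5 = 10 days in).
2058-05-09 is 66 days after the start; 66 ÷ 5 = 13 remainder 1. Last occurrence in the window: #14 on 2058-05-08.
Occurrences #3 through #14: 12 in total.

12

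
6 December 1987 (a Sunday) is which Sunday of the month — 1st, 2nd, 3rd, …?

Day 6 falls in week ⌈6/7⌉ of the month.
Days 1–7 hold the 1st Sunday, 8–14 the 2nd, 15–21 the 3rd, 22–28 the 4th, 29–31 the 5th.
6 is in the range for the 1st.

1st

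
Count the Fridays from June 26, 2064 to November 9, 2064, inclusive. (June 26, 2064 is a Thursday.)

20

June 26, 2064 is a Thursday; the first Friday on or after it is June 27, 2064 (1 day later).
From June 27, 2064 to November 9, 2064: 3 + 31 + 31 + 30 + 31 + 9 = 135 days (rest of June, July, August, September, October, November).
135 ÷ 7 = 19 full weeks with remainder 2, so 19 more Fridays after the first → 20.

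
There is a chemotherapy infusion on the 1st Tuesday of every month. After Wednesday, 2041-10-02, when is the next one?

2041-11-05

October 2041 starts on a Tuesday, so its 1st Tuesday is 2041-10-01.
That is not after 2041-10-02, so look at November 2041.
November 2041 starts on a Friday, so its 1st Tuesday is 2041-11-05 (4 days in).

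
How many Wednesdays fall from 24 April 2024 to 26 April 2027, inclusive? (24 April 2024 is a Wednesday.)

157

24 April 2024 is a Wednesday; the first Wednesday on or after it is 24 April 2024.
From 24 April 2024 to 26 April 2027: 251 + 365 + 365 + 116 = 1097 days (rest of 2024, 2025, 2026, to 26 April 2027 in 2027).
1097 ÷ 7 = 156 full weeks with remainder 5, so 156 more Wednesdays after the first → 157.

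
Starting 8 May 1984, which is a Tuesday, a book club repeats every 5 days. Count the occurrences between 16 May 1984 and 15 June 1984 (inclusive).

Occurrences land 5·i days after 8 May 1984 for i = 0, 1, 2, …
16 May 1984 is 8 days after the start; 8 ÷ 5 = 1 remainder 3; since the remainder is 3, round up to i = 2. First occurrence in the window: #3 on 18 May 1984 (2×5 = 10 days in).
15 June 1984 is 38 days after the start; 38 ÷ 5 = 7 remainder 3. Last occurrence in the window: #8 on 12 June 1984.
Occurrences #3 through #8: 6 in total.

6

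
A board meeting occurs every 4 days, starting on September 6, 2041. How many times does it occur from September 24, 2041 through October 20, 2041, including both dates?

7

Occurrences land 4·i days after September 6, 2041 for i = 0, 1, 2, …
September 24, 2041 is 18 days after the start; 18 ÷ 4 = 4 remainder 2; since the remainder is 2, round up to i = 5. First occurrence in the window: #6 on September 26, 2041 (5×4 = 20 days in).
October 20, 2041 is 44 days after the start; 44 ÷ 4 = 11 remainder 0. Last occurrence in the window: #12 on October 20, 2041.
Occurrences #6 through #12: 7 in total.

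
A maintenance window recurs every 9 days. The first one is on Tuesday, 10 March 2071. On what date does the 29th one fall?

17 November 2071

The 29th occurrence is 28 intervals after the first: 28 × 9 = 252 days after 10 March 2071.
March has 31 days — 21 days to the end of March leaves 231.
April has 30 days (201 left).
May has 31 days (170 left).
June has 30 days (140 left).
July has 31 days (109 left).
August has 31 days (78 left).
September has 30 days (48 left).
October has 31 days (17 left).
17 days into November → 17 November 2071.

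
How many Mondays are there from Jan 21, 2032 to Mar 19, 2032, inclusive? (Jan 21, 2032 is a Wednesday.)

8

Jan 21, 2032 is a Wednesday; the first Monday on or after it is Jan 26, 2032 (5 days later).
From Jan 26, 2032 to Mar 19, 2032: 5 + 29 + 19 = 53 days (rest of Jan, Feb, Mar).
53 ÷ 7 = 7 full weeks with remainder 4, so 7 more Mondays after the first → 8.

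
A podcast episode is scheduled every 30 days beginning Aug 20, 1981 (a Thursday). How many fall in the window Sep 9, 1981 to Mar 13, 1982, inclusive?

6

Occurrences land 30·i days after Aug 20, 1981 for i = 0, 1, 2, …
Sep 9, 1981 is 20 days after the start; 20 ÷ 30 = 0 remainder 20; since the remainder is 20, round up to i = 1. First occurrence in the window: #2 on Sep 19, 1981 (1×30 = 30 days in).
Mar 13, 1982 is 205 days after the start; 205 ÷ 30 = 6 remainder 25. Last occurrence in the window: #7 on Feb 16, 1982.
Occurrences #2 through #7: 6 in total.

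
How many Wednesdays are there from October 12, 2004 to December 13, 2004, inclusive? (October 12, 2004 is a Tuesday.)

October 12, 2004 is a Tuesday; the first Wednesday on or after it is October 13, 2004 (1 day later).
From October 13, 2004 to December 13, 2004: 18 + 30 + 13 = 61 days (rest of October, November, December).
61 ÷ 7 = 8 full weeks with remainder 5, so 8 more Wednesdays after the first → 9.

9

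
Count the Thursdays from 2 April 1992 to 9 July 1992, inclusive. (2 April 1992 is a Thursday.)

2 April 1992 is a Thursday; the first Thursday on or after it is 2 April 1992.
From 2 April 1992 to 9 July 1992: 28 + 31 + 30 + 9 = 98 days (rest of April, May, June, July).
98 ÷ 7 = 14 full weeks with remainder 0, so 14 more Thursdays after the first → 15.

15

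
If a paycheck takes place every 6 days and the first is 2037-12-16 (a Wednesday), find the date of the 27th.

The 27th occurrence is 26 intervals after the first: 26 × 6 = 156 days after 2037-12-16.
December has 31 days — 15 days to the end of December leaves 141.
January has 31 days (110 left).
February has 28 days (82 left).
March has 31 days (51 left).
April has 30 days (21 left).
21 days into May → 2038-05-21.

2038-05-21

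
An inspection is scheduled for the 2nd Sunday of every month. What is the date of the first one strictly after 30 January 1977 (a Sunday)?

January 1977 starts on a Saturday; its first Sunday is the 2nd, so the 2nd Sunday is the 9th — 9 January 1977.
That is not after 30 January 1977, so look at February 1977.
February 1977 starts on a Tuesday; its first Sunday is the 6th, so the 2nd Sunday is the 13th — 13 February 1977.

13 February 1977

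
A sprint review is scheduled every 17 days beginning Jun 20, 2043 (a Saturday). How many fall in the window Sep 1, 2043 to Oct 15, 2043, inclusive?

2

Occurrences land 17·i days after Jun 20, 2043 for i = 0, 1, 2, …
Sep 1, 2043 is 73 days after the start; 73 ÷ 17 = 4 remainder 5; since the remainder is 5, round up to i = 5. First occurrence in the window: #6 on Sep 13, 2043 (5×17 = 85 days in).
Oct 15, 2043 is 117 days after the start; 117 ÷ 17 = 6 remainder 15. Last occurrence in the window: #7 on Sep 30, 2043.
Occurrences #6 through #7: 2 in total.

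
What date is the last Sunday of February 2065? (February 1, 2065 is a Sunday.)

February 2065 begins on a Sunday, so the first Sunday is February 1.
February 2065 has 28 days. Adding weeks: 1, 8, 15, 22 — the last one ≤ 28 is the 22nd.

February 22, 2065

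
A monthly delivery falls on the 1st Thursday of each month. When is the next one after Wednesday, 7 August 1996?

5 September 1996

August 1996 starts on a Thursday, so its 1st Thursday is 1 August 1996.
That is not after 7 August 1996, so look at September 1996.
September 1996 starts on a Sunday, so its 1st Thursday is 5 September 1996 (4 days in).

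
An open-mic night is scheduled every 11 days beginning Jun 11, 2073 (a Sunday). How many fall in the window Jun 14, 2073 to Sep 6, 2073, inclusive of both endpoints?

7

Occurrences land 11·i days after Jun 11, 2073 for i = 0, 1, 2, …
Jun 14, 2073 is 3 days after the start; 3 ÷ 11 = 0 remainder 3; since the remainder is 3, round up to i = 1. First occurrence in the window: #2 on Jun 22, 2073 (1×11 = 11 days in).
Sep 6, 2073 is 87 days after the start; 87 ÷ 11 = 7 remainder 10. Last occurrence in the window: #8 on Aug 27, 2073.
Occurrences #2 through #8: 7 in total.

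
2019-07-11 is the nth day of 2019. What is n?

192

Days in months before July: 31 + 28 + 31 + 30 + 31 + 30 = 181.
Plus 11 days into July → day 192.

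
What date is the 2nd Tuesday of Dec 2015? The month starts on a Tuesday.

Dec 8, 2015

Dec 2015 begins on a Tuesday, so the first Tuesday is Dec 1.
The 2nd Tuesday is 1 weeks later: 1 + 7 = 8.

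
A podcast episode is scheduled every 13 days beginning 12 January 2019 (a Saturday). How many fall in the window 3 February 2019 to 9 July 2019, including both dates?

12

Occurrences land 13·i days after 12 January 2019 for i = 0, 1, 2, …
3 February 2019 is 22 days after the start; 22 ÷ 13 = 1 remainder 9; since the remainder is 9, round up to i = 2. First occurrence in the window: #3 on 7 February 2019 (2×13 = 26 days in).
9 July 2019 is 178 days after the start; 178 ÷ 13 = 13 remainder 9. Last occurrence in the window: #14 on 30 June 2019.
Occurrences #3 through #14: 12 in total.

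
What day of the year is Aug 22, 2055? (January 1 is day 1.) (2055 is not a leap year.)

Days in months before Aug: 31 + 28 + 31 + 30 + 31 + 30 + 31 = 212.
Plus 22 days into Aug → day 234.

234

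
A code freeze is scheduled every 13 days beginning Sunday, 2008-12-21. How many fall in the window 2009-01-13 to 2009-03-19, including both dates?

5

Occurrences land 13·i days after 2008-12-21 for i = 0, 1, 2, …
2009-01-13 is 23 days after the start; 23 ÷ 13 = 1 remainder 10; since the remainder is 10, round up to i = 2. First occurrence in the window: #3 on 2009-01-16 (2×13 = 26 days in).
2009-03-19 is 88 days after the start; 88 ÷ 13 = 6 remainder 10. Last occurrence in the window: #7 on 2009-03-09.
Occurrences #3 through #7: 5 in total.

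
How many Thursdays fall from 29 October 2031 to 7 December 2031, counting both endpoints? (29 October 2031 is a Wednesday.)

29 October 2031 is a Wednesday; the first Thursday on or after it is 30 October 2031 (1 day later).
From 30 October 2031 to 7 December 2031: 1 + 30 + 7 = 38 days (rest of October, November, December).
38 ÷ 7 = 5 full weeks with remainder 3, so 5 more Thursdays after the first → 6.

6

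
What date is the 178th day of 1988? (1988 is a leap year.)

Jan has 31 days (178 − 31 = 147 remain).
Feb has 29 days (147 − 29 = 118 remain).
Mar has 31 days (118 − 31 = 87 remain).
Apr has 30 days (87 − 30 = 57 remain).
May has 31 days (57 − 31 = 26 remain).
26 into Jun → Jun 26.

Jun 26, 1988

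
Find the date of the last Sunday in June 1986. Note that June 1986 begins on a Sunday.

29 June 1986

June 1986 begins on a Sunday, so the first Sunday is June 1.
June 1986 has 30 days. Adding weeks: 1, 8, 15, 22, 29 — the last one ≤ 30 is the 29th.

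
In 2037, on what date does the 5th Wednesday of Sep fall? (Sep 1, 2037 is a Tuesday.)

Sep 2037 begins on a Tuesday, so the first Wednesday is Sep 2 (1 day later).
The 5th Wednesday is 4 weeks later: 2 + 28 = 30.

Sep 30, 2037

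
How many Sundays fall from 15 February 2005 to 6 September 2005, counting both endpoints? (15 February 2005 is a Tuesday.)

29

15 February 2005 is a Tuesday; the first Sunday on or after it is 20 February 2005 (5 days later).
From 20 February 2005 to 6 September 2005: 8 + 31 + 30 + 31 + 30 + 31 + 31 + 6 = 198 days (rest of February, March, April, May, June, July, August, September).
198 ÷ 7 = 28 full weeks with remainder 2, so 28 more Sundays after the first → 29.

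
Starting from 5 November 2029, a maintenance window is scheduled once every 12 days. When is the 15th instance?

22 April 2030

The 15th occurrence is 14 intervals after the first: 14 × 12 = 168 days after 5 November 2029.
November has 30 days — 25 days to the end of November leaves 143.
December has 31 days (112 left).
January has 31 days (81 left).
February has 28 days (53 left).
March has 31 days (22 left).
22 days into April → 22 April 2030.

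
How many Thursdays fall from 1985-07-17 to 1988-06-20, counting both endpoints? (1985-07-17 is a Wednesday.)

153

1985-07-17 is a Wednesday; the first Thursday on or after it is 1985-07-18 (1 day later).
From 1985-07-18 to 1988-06-20: 166 + 365 + 365 + 172 = 1068 days (rest of 1985, 1986, 1987, to 1988-06-20 in 1988).
1068 ÷ 7 = 152 full weeks with remainder 4, so 152 more Thursdays after the first → 153.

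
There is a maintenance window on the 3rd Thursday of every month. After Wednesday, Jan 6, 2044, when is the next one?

Jan 21, 2044

Jan 2044 starts on a Friday; its first Thursday is the 7th, so the 3rd Thursday is the 21st — Jan 21, 2044.
Jan 21, 2044 is after Jan 6, 2044, so that is the next one.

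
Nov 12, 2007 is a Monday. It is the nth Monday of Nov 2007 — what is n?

2nd

Day 12 falls in week ⌈12/7⌉ of the month.
Days 1–7 hold the 1st Monday, 8–14 the 2nd, 15–21 the 3rd, 22–28 the 4th, 29–31 the 5th.
12 is in the range for the 2nd.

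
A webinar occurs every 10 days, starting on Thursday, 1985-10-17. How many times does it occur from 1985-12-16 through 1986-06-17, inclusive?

19

Occurrences land 10·i days after 1985-10-17 for i = 0, 1, 2, …
1985-12-16 is 60 days after the start; 60 ÷ 10 = 6 remainder 0. First occurrence in the window: #7 on 1985-12-16 (6×10 = 60 days in).
1986-06-17 is 243 days after the start; 243 ÷ 10 = 24 remainder 3. Last occurrence in the window: #25 on 1986-06-14.
Occurrences #7 through #25: 19 in total.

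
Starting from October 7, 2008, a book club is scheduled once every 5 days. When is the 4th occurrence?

The 4th occurrence is 3 intervals after the first: 3 × 5 = 15 days after October 7, 2008.
15 days later is October 22, 2008.

October 22, 2008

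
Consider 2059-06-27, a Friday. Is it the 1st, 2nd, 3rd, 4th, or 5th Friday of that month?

4th

Day 27 falls in week ⌈27/7⌉ of the month.
Days 1–7 hold the 1st Friday, 8–14 the 2nd, 15–21 the 3rd, 22–28 the 4th, 29–31 the 5th.
27 is in the range for the 4th.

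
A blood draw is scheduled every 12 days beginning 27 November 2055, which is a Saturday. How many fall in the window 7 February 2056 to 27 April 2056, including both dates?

Occurrences land 12·i days after 27 November 2055 for i = 0, 1, 2, …
7 February 2056 is 72 days after the start; 72 ÷ 12 = 6 remainder 0. First occurrence in the window: #7 on 7 February 2056 (6×12 = 72 days in).
27 April 2056 is 152 days after the start; 152 ÷ 12 = 12 remainder 8. Last occurrence in the window: #13 on 19 April 2056.
Occurrences #7 through #13: 7 in total.

7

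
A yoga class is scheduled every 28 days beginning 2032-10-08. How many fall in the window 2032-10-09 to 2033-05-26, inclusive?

8

Occurrences land 28·i days after 2032-10-08 for i = 0, 1, 2, …
2032-10-09 is 1 day after the start; 1 ÷ 28 = 0 remainder 1; since the remainder is 1, round up to i = 1. First occurrence in the window: #2 on 2032-11-05 (1×28 = 28 days in).
2033-05-26 is 230 days after the start; 230 ÷ 28 = 8 remainder 6. Last occurrence in the window: #9 on 2033-05-20.
Occurrences #2 through #9: 8 in total.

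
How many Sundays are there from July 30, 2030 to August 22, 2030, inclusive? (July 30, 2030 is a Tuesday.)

3

July 30, 2030 is a Tuesday; the first Sunday on or after it is August 4, 2030 (5 days later).
From August 4, 2030 to August 22, 2030 is 22 − 4 = 18 days.
18 ÷ 7 = 2 full weeks with remainder 4, so 2 more Sundays after the first → 3.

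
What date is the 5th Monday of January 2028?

January 2028 begins on a Saturday, so the first Monday is January 3 (2 days later).
The 5th Monday is 4 weeks later: 3 + 28 = 31.

2028-01-31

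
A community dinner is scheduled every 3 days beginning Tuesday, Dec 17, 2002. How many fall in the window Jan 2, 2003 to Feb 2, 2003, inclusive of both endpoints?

Occurrences land 3·i days after Dec 17, 2002 for i = 0, 1, 2, …
Jan 2, 2003 is 16 days after the start; 16 ÷ 3 = 5 remainder 1; since the remainder is 1, round up to i = 6. First occurrence in the window: #7 on Jan 4, 2003 (6×3 = 18 days in).
Feb 2, 2003 is 47 days after the start; 47 ÷ 3 = 15 remainder 2. Last occurrence in the window: #16 on Jan 31, 2003.
Occurrences #7 through #16: 10 in total.

10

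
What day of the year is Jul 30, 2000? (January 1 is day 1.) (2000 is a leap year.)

212

Days in months before Jul: 31 + 29 + 31 + 30 + 31 + 30 = 182.
Plus 30 days into Jul → day 212.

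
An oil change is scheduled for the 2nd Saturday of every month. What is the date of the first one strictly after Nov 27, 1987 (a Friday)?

Nov 1987 starts on a Sunday; its first Saturday is the 7th, so the 2nd Saturday is the 14th — Nov 14, 1987.
That is not after Nov 27, 1987, so look at Dec 1987.
Dec 1987 starts on a Tuesday; its first Saturday is the 5th, so the 2nd Saturday is the 12th — Dec 12, 1987.

Dec 12, 1987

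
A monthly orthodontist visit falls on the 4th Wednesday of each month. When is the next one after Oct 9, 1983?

Oct 26, 1983

Oct 1983 starts on a Saturday; its first Wednesday is the 5th, so the 4th Wednesday is the 26th — Oct 26, 1983.
Oct 26, 1983 is after Oct 9, 1983, so that is the next one.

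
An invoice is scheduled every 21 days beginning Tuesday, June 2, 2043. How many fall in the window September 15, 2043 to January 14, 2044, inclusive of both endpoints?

Occurrences land 21·i days after June 2, 2043 for i = 0, 1, 2, …
September 15, 2043 is 105 days after the start; 105 ÷ 21 = 5 remainder 0. First occurrence in the window: #6 on September 15, 2043 (5×21 = 105 days in).
January 14, 2044 is 226 days after the start; 226 ÷ 21 = 10 remainder 16. Last occurrence in the window: #11 on December 29, 2043.
Occurrences #6 through #11: 6 in total.

6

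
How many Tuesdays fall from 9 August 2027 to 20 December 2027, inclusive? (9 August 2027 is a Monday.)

19

9 August 2027 is a Monday; the first Tuesday on or after it is 10 August 2027 (1 day later).
From 10 August 2027 to 20 December 2027: 21 + 30 + 31 + 30 + 20 = 132 days (rest of August, September, October, November, December).
132 ÷ 7 = 18 full weeks with remainder 6, so 18 more Tuesdays after the first → 19.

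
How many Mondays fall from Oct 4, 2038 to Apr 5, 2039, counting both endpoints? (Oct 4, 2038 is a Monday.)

27

Oct 4, 2038 is a Monday; the first Monday on or after it is Oct 4, 2038.
From Oct 4, 2038 to Apr 5, 2039: 27 + 30 + 31 + 31 + 28 + 31 + 5 = 183 days (rest of Oct, Nov, Dec, Jan, Feb, Mar, Apr).
183 ÷ 7 = 26 full weeks with remainder 1, so 26 more Mondays after the first → 27.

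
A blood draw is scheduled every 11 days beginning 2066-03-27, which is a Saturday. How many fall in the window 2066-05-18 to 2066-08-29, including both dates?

10

Occurrences land 11·i days after 2066-03-27 for i = 0, 1, 2, …
2066-05-18 is 52 days after the start; 52 ÷ 11 = 4 remainder 8; since the remainder is 8, round up to i = 5. First occurrence in the window: #6 on 2066-05-21 (5×11 = 55 days in).
2066-08-29 is 155 days after the start; 155 ÷ 11 = 14 remainder 1. Last occurrence in the window: #15 on 2066-08-28.
Occurrences #6 through #15: 10 in total.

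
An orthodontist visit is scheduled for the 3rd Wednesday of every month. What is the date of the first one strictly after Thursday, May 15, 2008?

May 21, 2008

May 2008 starts on a Thursday; its first Wednesday is the 7th, so the 3rd Wednesday is the 21st — May 21, 2008.
May 21, 2008 is after May 15, 2008, so that is the next one.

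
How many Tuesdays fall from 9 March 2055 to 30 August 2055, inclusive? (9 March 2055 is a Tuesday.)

9 March 2055 is a Tuesday; the first Tuesday on or after it is 9 March 2055.
From 9 March 2055 to 30 August 2055: 22 + 30 + 31 + 30 + 31 + 30 = 174 days (rest of March, April, May, June, July, August).
174 ÷ 7 = 24 full weeks with remainder 6, so 24 more Tuesdays after the first → 25.

25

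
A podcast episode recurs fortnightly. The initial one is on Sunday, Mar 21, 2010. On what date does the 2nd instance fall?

Apr 4, 2010

The 2nd occurrence is 1 interval after the first: 1 × 14 = 14 days after Mar 21, 2010.
Mar has 31 days — 10 days to the end of Mar leaves 4.
4 days into Apr → Apr 4, 2010.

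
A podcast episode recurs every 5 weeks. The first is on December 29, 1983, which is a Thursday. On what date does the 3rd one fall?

March 8, 1984

The 3rd occurrence is 2 intervals after the first: 2 × 35 = 70 days after December 29, 1983.
December has 31 days — 2 days to the end of December leaves 68.
January has 31 days (37 left).
February has 29 days (8 left).
8 days into March → March 8, 1984.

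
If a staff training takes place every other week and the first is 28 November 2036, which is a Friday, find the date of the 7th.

20 February 2037

The 7th occurrence is 6 intervals after the first: 6 × 14 = 84 days after 28 November 2036.
November has 30 days — 2 days to the end of November leaves 82.
December has 31 days (51 left).
January has 31 days (20 left).
20 days into February → 20 February 2037.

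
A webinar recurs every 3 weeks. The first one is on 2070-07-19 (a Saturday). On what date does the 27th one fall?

2072-01-16

The 27th occurrence is 26 intervals after the first: 26 × 21 = 546 days after 2070-07-19.
July has 31 days — 12 days to the end of July leaves 534.
From end of July to end of 2070 is 153 days (381 left).
2071 has 365 days (16 left).
16 days into January → 2072-01-16.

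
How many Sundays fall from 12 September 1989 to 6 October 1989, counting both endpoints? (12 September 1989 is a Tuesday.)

3

12 September 1989 is a Tuesday; the first Sunday on or after it is 17 September 1989 (5 days later).
From 17 September 1989 to 6 October 1989: 13 + 6 = 19 days (rest of September, October).
19 ÷ 7 = 2 full weeks with remainder 5, so 2 more Sundays after the first → 3.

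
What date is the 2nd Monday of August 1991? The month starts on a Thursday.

August 12, 1991

August 1991 begins on a Thursday, so the first Monday is August 5 (4 days later).
The 2nd Monday is 1 weeks later: 5 + 7 = 12.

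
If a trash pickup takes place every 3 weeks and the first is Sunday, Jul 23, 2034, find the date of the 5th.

Oct 15, 2034

The 5th occurrence is 4 intervals after the first: 4 × 21 = 84 days after Jul 23, 2034.
Jul has 31 days — 8 days to the end of Jul leaves 76.
Aug has 31 days (45 left).
Sep has 30 days (15 left).
15 days into Oct → Oct 15, 2034.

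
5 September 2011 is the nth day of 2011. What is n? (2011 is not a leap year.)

248

Days in months before September: 31 + 28 + 31 + 30 + 31 + 30 + 31 + 31 = 243.
Plus 5 days into September → day 248.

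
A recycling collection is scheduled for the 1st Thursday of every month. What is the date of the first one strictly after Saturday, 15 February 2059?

February 2059 starts on a Saturday, so its 1st Thursday is 6 February 2059 (5 days in).
That is not after 15 February 2059, so look at March 2059.
March 2059 starts on a Saturday, so its 1st Thursday is 6 March 2059 (5 days in).

6 March 2059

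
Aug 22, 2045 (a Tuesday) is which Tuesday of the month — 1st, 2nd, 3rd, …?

4th

Day 22 falls in week ⌈22/7⌉ of the month.
Days 1–7 hold the 1st Tuesday, 8–14 the 2nd, 15–21 the 3rd, 22–28 the 4th, 29–31 the 5th.
22 is in the range for the 4th.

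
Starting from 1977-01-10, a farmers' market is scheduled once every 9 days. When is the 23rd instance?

1977-07-27

The 23rd occurrence is 22 intervals after the first: 22 × 9 = 198 days after 1977-01-10.
January has 31 days — 21 days to the end of January leaves 177.
February has 28 days (149 left).
March has 31 days (118 left).
April has 30 days (88 left).
May has 31 days (57 left).
June has 30 days (27 left).
27 days into July → 1977-07-27.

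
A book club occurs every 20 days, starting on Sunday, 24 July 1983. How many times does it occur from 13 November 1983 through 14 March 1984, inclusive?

Occurrences land 20·i days after 24 July 1983 for i = 0, 1, 2, …
13 November 1983 is 112 days after the start; 112 ÷ 20 = 5 remainder 12; since the remainder is 12, round up to i = 6. First occurrence in the window: #7 on 21 November 1983 (6×20 = 120 days in).
14 March 1984 is 234 days after the start; 234 ÷ 20 = 11 remainder 14. Last occurrence in the window: #12 on 29 February 1984.
Occurrences #7 through #12: 6 in total.

6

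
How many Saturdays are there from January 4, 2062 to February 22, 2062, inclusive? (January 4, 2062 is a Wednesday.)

January 4, 2062 is a Wednesday; the first Saturday on or after it is January 7, 2062 (3 days later).
From January 7, 2062 to February 22, 2062: 24 + 22 = 46 days (rest of January, February).
46 ÷ 7 = 6 full weeks with remainder 4, so 6 more Saturdays after the first → 7.

7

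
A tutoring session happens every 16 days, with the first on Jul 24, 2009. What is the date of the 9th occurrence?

Nov 29, 2009

The 9th occurrence is 8 intervals after the first: 8 × 16 = 128 days after Jul 24, 2009.
Jul has 31 days — 7 days to the end of Jul leaves 121.
Aug has 31 days (90 left).
Sep has 30 days (60 left).
Oct has 31 days (29 left).
29 days into Nov → Nov 29, 2009.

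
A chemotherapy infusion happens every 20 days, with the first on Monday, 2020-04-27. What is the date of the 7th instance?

The 7th occurrence is 6 intervals after the first: 6 × 20 = 120 days after 2020-04-27.
April has 30 days — 3 days to the end of April leaves 117.
May has 31 days (86 left).
June has 30 days (56 left).
July has 31 days (25 left).
25 days into August → 2020-08-25.

2020-08-25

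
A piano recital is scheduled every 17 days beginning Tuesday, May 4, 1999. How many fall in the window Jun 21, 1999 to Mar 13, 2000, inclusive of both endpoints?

16

Occurrences land 17·i days after May 4, 1999 for i = 0, 1, 2, …
Jun 21, 1999 is 48 days after the start; 48 ÷ 17 = 2 remainder 14; since the remainder is 14, round up to i = 3. First occurrence in the window: #4 on Jun 24, 1999 (3×17 = 51 days in).
Mar 13, 2000 is 314 days after the start; 314 ÷ 17 = 18 remainder 8. Last occurrence in the window: #19 on Mar 5, 2000.
Occurrences #4 through #19: 16 in total.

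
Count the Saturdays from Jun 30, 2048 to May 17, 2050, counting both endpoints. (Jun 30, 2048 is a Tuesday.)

98

Jun 30, 2048 is a Tuesday; the first Saturday on or after it is Jul 4, 2048 (4 days later).
From Jul 4, 2048 to May 17, 2050: 180 + 365 + 137 = 682 days (rest of 2048, 2049, to May 17, 2050 in 2050).
682 ÷ 7 = 97 full weeks with remainder 3, so 97 more Saturdays after the first → 98.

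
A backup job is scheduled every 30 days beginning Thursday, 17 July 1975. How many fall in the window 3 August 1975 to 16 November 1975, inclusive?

4

Occurrences land 30·i days after 17 July 1975 for i = 0, 1, 2, …
3 August 1975 is 17 days after the start; 17 ÷ 30 = 0 remainder 17; since the remainder is 17, round up to i = 1. First occurrence in the window: #2 on 16 August 1975 (1×30 = 30 days in).
16 November 1975 is 122 days after the start; 122 ÷ 30 = 4 remainder 2. Last occurrence in the window: #5 on 14 November 1975.
Occurrences #2 through #5: 4 in total.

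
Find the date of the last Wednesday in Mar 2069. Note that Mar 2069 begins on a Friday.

Mar 27, 2069

Mar 2069 begins on a Friday, so the first Wednesday is Mar 6 (5 days later).
Mar 2069 has 31 days. Adding weeks: 6, 13, 20, 27 — the last one ≤ 31 is the 27th.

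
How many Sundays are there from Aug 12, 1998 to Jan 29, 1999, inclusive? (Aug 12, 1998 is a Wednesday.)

24

Aug 12, 1998 is a Wednesday; the first Sunday on or after it is Aug 16, 1998 (4 days later).
From Aug 16, 1998 to Jan 29, 1999: 15 + 30 + 31 + 30 + 31 + 29 = 166 days (rest of Aug, Sep, Oct, Nov, Dec, Jan).
166 ÷ 7 = 23 full weeks with remainder 5, so 23 more Sundays after the first → 24.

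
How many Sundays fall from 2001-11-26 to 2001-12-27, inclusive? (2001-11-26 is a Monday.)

4

2001-11-26 is a Monday; the first Sunday on or after it is 2001-12-02 (6 days later).
From 2001-12-02 to 2001-12-27 is 27 − 2 = 25 days.
25 ÷ 7 = 3 full weeks with remainder 4, so 3 more Sundays after the first → 4.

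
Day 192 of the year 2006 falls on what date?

January has 31 days (192 − 31 = 161 remain).
February has 28 days (161 − 28 = 133 remain).
March has 31 days (133 − 31 = 102 remain).
April has 30 days (102 − 30 = 72 remain).
May has 31 days (72 − 31 = 41 remain).
June has 30 days (41 − 30 = 11 remain).
11 into July → July 11.

11 July 2006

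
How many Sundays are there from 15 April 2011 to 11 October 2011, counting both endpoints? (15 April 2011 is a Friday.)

15 April 2011 is a Friday; the first Sunday on or after it is 17 April 2011 (2 days later).
From 17 April 2011 to 11 October 2011: 13 + 31 + 30 + 31 + 31 + 30 + 11 = 177 days (rest of April, May, June, July, August, September, October).
177 ÷ 7 = 25 full weeks with remainder 2, so 25 more Sundays after the first → 26.

26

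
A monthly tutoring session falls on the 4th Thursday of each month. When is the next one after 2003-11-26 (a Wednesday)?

2003-11-27

November 2003 starts on a Saturday; its first Thursday is the 6th, so the 4th Thursday is the 27th — 2003-11-27.
2003-11-27 is after 2003-11-26, so that is the next one.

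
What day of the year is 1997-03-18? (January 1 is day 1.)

77

Days in months before March: 31 + 28 = 59.
Plus 18 days into March → day 77.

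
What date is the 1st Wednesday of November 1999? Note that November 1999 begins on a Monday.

1999-11-03

November 1999 begins on a Monday, so the first Wednesday is November 3 (2 days later).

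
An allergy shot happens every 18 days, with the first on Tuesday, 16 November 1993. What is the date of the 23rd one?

17 December 1994

The 23rd occurrence is 22 intervals after the first: 22 × 18 = 396 days after 16 November 1993.
November has 30 days — 14 days to the end of November leaves 382.
December has 31 days (351 left).
January has 31 days (320 left).
February has 28 days (292 left).
March has 31 days (261 left).
April has 30 days (231 left).
May has 31 days (200 left).
June has 30 days (170 left).
July has 31 days (139 left).
August has 31 days (108 left).
September has 30 days (78 left).
October has 31 days (47 left).
November has 30 days (17 left).
17 days into December → 17 December 1994.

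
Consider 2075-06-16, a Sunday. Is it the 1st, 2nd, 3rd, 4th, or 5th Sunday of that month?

Day 16 falls in week ⌈16/7⌉ of the month.
Days 1–7 hold the 1st Sunday, 8–14 the 2nd, 15–21 the 3rd, 22–28 the 4th, 29–31 the 5th.
16 is in the range for the 3rd.

3rd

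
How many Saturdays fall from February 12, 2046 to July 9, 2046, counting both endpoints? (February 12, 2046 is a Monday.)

21

February 12, 2046 is a Monday; the first Saturday on or after it is February 17, 2046 (5 days later).
From February 17, 2046 to July 9, 2046: 11 + 31 + 30 + 31 + 30 + 9 = 142 days (rest of February, March, April, May, June, July).
142 ÷ 7 = 20 full weeks with remainder 2, so 20 more Saturdays after the first → 21.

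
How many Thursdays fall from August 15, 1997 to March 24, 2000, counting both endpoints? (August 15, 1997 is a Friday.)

August 15, 1997 is a Friday; the first Thursday on or after it is August 21, 1997 (6 days later).
From August 21, 1997 to March 24, 2000: 132 + 365 + 365 + 84 = 946 days (rest of 1997, 1998, 1999, to March 24, 2000 in 2000).
946 ÷ 7 = 135 full weeks with remainder 1, so 135 more Thursdays after the first → 136.

136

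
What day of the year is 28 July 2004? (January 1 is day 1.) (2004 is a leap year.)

Days in months before July: 31 + 29 + 31 + 30 + 31 + 30 = 182.
Plus 28 days into July → day 210.

210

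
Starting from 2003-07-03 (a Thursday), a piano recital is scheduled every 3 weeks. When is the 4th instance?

The 4th occurrence is 3 intervals after the first: 3 × 21 = 63 days after 2003-07-03.
July has 31 days — 28 days to the end of July leaves 35.
August has 31 days (4 left).
4 days into September → 2003-09-04.

2003-09-04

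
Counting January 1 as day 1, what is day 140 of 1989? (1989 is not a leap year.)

January has 31 days (140 − 31 = 109 remain).
February has 28 days (109 − 28 = 81 remain).
March has 31 days (81 − 31 = 50 remain).
April has 30 days (50 − 30 = 20 remain).
20 into May → May 20.

20 May 1989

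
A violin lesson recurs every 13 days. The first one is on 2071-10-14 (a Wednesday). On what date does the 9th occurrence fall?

2072-01-26

The 9th occurrence is 8 intervals after the first: 8 × 13 = 104 days after 2071-10-14.
October has 31 days — 17 days to the end of October leaves 87.
November has 30 days (57 left).
December has 31 days (26 left).
26 days into January → 2072-01-26.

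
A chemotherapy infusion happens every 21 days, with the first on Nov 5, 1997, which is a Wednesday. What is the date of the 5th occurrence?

The 5th occurrence is 4 intervals after the first: 4 × 21 = 84 days after Nov 5, 1997.
Nov has 30 days — 25 days to the end of Nov leaves 59.
Dec has 31 days (28 left).
28 days into Jan → Jan 28, 1998.

Jan 28, 1998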